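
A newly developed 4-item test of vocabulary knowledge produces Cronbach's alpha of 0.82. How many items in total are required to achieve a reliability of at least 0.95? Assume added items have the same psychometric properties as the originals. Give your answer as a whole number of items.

Invert Spearman-Brown to solve for n:
n = r_target (1 − r_old) / [ r_old (1 − r_target) ]
n = [0.95 × 0.18] / [0.82 × 0.05]
n = 0.1710 / 0.0410 ≈ 4.1707
4.1707 × 4 = 16.68 → 17 items

17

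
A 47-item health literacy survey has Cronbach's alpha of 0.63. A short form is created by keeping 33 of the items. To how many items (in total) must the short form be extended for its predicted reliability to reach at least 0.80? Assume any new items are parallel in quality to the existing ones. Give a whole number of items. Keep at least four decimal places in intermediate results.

111

Short-form reliability: n = 33/47 = 0.7021; r_33 = n·r/(1+(n−1)r) ≈ 0.5445
Then solve for n' with r_old = 0.5445, r_target = 0.80: n' = 0.80(1 − 0.5445)/[0.5445(1 − 0.80)] = 3.3462
Total items = 3.3462 × 33 = 110.42, rounded up to 111.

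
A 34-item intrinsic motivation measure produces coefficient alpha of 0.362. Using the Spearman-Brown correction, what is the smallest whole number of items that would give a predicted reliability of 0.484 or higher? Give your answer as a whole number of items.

57

Rearranging the Spearman-Brown formula for n,
n = r_target (1 − r_old) / [ r_old (1 − r_target) ]
n = [0.484 × 0.638] / [0.362 × 0.516]
n = 0.308792 / 0.186792 ≈ 1.6531
1.6531 × 34 = 56.21 → 57 items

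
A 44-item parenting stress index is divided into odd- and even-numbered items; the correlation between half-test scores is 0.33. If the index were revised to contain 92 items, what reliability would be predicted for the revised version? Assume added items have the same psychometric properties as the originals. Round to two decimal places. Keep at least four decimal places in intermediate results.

0.67

Spearman-Brown correction (n = 2): r_full = 2·0.33/(1 + 0.33) = 0.4962
Length factor from 44 to 92 items: n = 92/44 = 2.0909
r_new = n·r_full / (1 + (n − 1)·r_full) = 1.0375 / 1.5413 ≈ 0.6731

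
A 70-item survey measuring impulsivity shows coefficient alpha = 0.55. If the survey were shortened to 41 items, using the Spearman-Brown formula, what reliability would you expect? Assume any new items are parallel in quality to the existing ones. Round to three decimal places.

0.417

Length ratio n = 41/70 = 0.5857
Apply the Spearman-Brown prophecy formula, r' = nr / [1 + (n − 1)r]:
r_new = 0.5857·0.55 / [1 + (0.5857 − 1)·0.55]
     = 0.3221 / 0.7721 = 0.4172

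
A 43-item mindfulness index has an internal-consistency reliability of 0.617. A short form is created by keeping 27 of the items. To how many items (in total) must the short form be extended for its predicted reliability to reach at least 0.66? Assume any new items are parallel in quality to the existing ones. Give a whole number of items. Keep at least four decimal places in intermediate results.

Short-form reliability: n = 27/43 = 0.6279; r_27 = n·r/(1+(n−1)r) ≈ 0.5029
Then solve for n' with r_old = 0.5029, r_target = 0.66: n' = 0.66(1 − 0.5029)/[0.5029(1 − 0.66)] = 1.9188
Total items = 1.9188 × 27 = 51.81, rounded up to 52.

52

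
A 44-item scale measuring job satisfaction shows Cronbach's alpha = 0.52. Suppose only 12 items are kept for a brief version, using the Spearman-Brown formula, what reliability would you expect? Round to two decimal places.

Length ratio n = 12/44 = 0.2727
Apply the Spearman-Brown prophecy formula, r' = nr / [1 + (n − 1)r]:
r_new = 0.2727·0.52 / [1 + (0.2727 − 1)·0.52]
r_new = 0.1418 / 0.6218 ≈ 0.2280

0.23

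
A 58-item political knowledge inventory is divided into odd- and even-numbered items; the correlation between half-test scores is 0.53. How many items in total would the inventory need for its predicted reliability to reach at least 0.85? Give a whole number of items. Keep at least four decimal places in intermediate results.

Corrected full-test reliability: r_full = 2 × 0.53 / (1 + 0.53) ≈ 0.6928
n = r_tgt(1 − r_full) / [r_full(1 − r_tgt)] = 0.85 × 0.3072 / (0.6928 × 0.15) ≈ 2.5127
Required items = 2.5127 × 58 = 145.74, so 146 items.

146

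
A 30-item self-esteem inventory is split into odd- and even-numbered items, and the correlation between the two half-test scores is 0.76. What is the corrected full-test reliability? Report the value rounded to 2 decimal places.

The full test is twice the length of either half (n = 2).
r_full = 2(0.76) / (1 + 0.76)
       = 1.5200 / 1.7600 = 0.8636

0.86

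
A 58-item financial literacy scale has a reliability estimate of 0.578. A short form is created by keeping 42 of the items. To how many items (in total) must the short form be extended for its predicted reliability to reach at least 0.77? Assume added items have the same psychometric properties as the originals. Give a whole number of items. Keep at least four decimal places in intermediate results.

142

First, r for the 42-item form: n = 42/58 = 0.7241, so r_42 = 0.7241·0.578/(1 + (0.7241 − 1)·0.578) = 0.4979
Then solve for n' with r_old = 0.4979, r_target = 0.77: n' = 0.77(1 − 0.4979)/[0.4979(1 − 0.77)] = 3.3761
Items = 3.3761 × 42 ≈ 141.80 → 142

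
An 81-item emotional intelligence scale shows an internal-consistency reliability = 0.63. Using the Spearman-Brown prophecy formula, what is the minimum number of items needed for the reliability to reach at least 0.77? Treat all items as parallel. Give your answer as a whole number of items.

n = [0.77 × 0.37] / [0.63 × 0.23]
n = 0.2849 / 0.1449 ≈ 1.9662
1.9662 × 81 = 159.26 → 160 items

160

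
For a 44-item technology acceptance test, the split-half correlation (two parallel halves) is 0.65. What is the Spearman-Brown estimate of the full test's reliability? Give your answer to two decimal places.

Apply the Spearman-Brown correction with n = 2:
r_full = 2r_hh / (1 + r_hh) = 2 × 0.65 / (1 + 0.65)
       = 1.3000 / 1.6500 = 0.7879

0.79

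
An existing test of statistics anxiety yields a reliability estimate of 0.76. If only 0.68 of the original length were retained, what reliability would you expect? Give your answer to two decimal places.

0.68

r_new = 0.68·0.76 / [1 + (0.68 − 1)·0.76]
r_new = 0.5168 / 0.7568 ≈ 0.6829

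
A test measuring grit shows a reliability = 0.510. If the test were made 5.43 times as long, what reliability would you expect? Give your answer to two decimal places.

By Spearman-Brown, r_new = n r / (1 + (n − 1) r).
r_new = (5.43 × 0.510) / (1 + (5.43 − 1) × 0.510)
r_new = 2.7693 / 3.2593 ≈ 0.8497

0.85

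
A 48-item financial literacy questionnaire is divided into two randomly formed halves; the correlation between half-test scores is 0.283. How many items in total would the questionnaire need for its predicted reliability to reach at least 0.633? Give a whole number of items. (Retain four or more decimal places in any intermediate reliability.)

Corrected full-test reliability: r_full = 2 × 0.283 / (1 + 0.283) ≈ 0.4412
Solve Spearman-Brown for n: n = 0.633(1 − 0.4412) / [0.4412(1 − 0.633)] = 2.1845
Required items = 2.1845 × 48 = 104.86, so 105 items.

105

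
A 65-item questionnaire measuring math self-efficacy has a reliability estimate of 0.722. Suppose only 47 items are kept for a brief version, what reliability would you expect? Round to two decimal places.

n = 47/65 = 0.7231
r_new = (0.7231 × 0.722) / (1 + (0.7231 − 1) × 0.722)
     = 0.5221 / 0.8001 = 0.6525

0.65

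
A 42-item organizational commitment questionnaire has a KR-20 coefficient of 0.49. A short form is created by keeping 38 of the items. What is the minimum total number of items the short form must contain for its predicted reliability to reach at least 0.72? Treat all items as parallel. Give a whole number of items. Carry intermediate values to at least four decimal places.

First, r for the 38-item form: n = 38/42 = 0.9048, so r_38 = 0.9048·0.49/(1 + (0.9048 − 1)·0.49) = 0.4650
Then solve for n' with r_old = 0.4650, r_target = 0.72: n' = 0.72(1 − 0.4650)/[0.4650(1 − 0.72)] = 2.9585
Items = 2.9585 × 38 ≈ 112.42 → 113

113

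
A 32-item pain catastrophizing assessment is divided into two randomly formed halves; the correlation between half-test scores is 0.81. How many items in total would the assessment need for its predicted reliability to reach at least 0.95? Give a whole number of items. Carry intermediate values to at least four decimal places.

72

r_full = 2(0.81)/(1 + 0.81) = 0.8950
Solve Spearman-Brown for n: n = 0.95(1 − 0.8950) / [0.8950(1 − 0.95)] = 2.2291
Required items = 2.2291 × 32 = 71.33, so 72 items.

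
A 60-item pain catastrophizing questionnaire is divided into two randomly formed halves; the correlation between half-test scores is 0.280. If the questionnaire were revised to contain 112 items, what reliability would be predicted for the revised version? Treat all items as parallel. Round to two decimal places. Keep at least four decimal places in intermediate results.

0.59

Spearman-Brown correction (n = 2): r_full = 2·0.280/(1 + 0.280) = 0.4375
Length factor from 60 to 112 items: n = 112/60 = 1.8667
r_new = n·r_full / (1 + (n − 1)·r_full) = 0.8167 / 1.3792 ≈ 0.5922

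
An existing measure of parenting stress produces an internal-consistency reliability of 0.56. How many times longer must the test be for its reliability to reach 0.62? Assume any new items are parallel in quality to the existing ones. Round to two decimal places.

1.28

n = 0.62(1 − 0.56) / [0.56(1 − 0.62)]
n = 0.2728 / 0.2128 ≈ 1.2820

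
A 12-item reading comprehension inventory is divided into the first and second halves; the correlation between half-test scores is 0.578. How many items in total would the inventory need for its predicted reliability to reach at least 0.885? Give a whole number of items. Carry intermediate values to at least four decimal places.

34

r_full = 2(0.578)/(1 + 0.578) = 0.7326
n = r_tgt(1 − r_full) / [r_full(1 − r_tgt)] = 0.885 × 0.2674 / (0.7326 × 0.115) ≈ 2.8089
Required items = 2.8089 × 12 = 33.71, so 34 items.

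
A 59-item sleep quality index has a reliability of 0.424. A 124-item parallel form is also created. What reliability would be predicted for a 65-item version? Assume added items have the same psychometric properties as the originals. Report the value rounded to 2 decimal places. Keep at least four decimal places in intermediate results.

Only the ratio of lengths matters: n = 65/59 = 1.1017
r_{65} = n·r / (1 + (n − 1)·r) = 0.4671 / 1.0431 ≈ 0.4478

0.45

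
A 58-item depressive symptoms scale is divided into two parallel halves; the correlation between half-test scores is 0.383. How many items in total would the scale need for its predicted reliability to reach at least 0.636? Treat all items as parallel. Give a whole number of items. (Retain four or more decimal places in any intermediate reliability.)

82

r_full = 2(0.383)/(1 + 0.383) = 0.5539
Solve Spearman-Brown for n: n = 0.636(1 − 0.5539) / [0.5539(1 − 0.636)] = 1.4072
Items = 1.4072 × 58 ≈ 81.62 → 82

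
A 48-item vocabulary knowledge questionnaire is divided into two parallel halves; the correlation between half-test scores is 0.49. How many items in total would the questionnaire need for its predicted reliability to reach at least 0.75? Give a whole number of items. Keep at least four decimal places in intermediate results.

75

r_full = 2(0.49)/(1 + 0.49) = 0.6577
Solve Spearman-Brown for n: n = 0.75(1 − 0.6577) / [0.6577(1 − 0.75)] = 1.5614
Items = 1.5614 × 48 ≈ 74.95 → 75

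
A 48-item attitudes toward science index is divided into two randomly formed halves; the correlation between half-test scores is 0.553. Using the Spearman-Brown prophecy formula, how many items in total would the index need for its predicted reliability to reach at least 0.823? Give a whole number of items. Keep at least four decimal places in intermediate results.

Corrected full-test reliability: r_full = 2 × 0.553 / (1 + 0.553) ≈ 0.7122
n = r_tgt(1 − r_full) / [r_full(1 − r_tgt)] = 0.823 × 0.2878 / (0.7122 × 0.177) ≈ 1.8790
Items = 1.8790 × 48 ≈ 90.19 → 91

91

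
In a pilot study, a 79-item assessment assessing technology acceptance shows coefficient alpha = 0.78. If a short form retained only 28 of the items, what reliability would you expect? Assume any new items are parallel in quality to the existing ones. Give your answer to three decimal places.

The new length is 28/79 = 0.3544 times the old.
By Spearman-Brown, r_new = n r / (1 + (n − 1) r).
r_new = (0.3544 × 0.78) / (1 + (0.3544 − 1) × 0.78)
     = 0.2764 / 0.4964 = 0.5568

0.557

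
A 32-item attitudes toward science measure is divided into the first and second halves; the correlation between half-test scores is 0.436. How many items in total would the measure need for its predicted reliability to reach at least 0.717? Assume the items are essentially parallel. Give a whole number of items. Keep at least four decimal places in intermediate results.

53

Corrected full-test reliability: r_full = 2 × 0.436 / (1 + 0.436) ≈ 0.6072
n = r_tgt(1 − r_full) / [r_full(1 − r_tgt)] = 0.717 × 0.3928 / (0.6072 × 0.283) ≈ 1.6390
Items = 1.6390 × 32 ≈ 52.45 → 53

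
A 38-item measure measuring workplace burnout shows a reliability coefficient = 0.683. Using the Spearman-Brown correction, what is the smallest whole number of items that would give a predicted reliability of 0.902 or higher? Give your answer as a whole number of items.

Spearman-Brown solved for the length factor n:
n = r_target (1 − r_old) / [ r_old (1 − r_target) ]
n = 0.902 × (1 − 0.683) / [ 0.683 × (1 − 0.902) ]
  = 0.285934 / 0.066934 = 4.2719
So the test needs 4.2719 × 38 ≈ 162.33 items; rounding up, 163.

163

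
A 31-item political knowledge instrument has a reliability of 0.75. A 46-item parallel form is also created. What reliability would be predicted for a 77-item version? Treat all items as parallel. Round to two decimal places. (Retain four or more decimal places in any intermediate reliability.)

The 46-item form is not needed; work directly from the 31-item form with n = 77/31 = 2.4839.
r_{77} = n·r / (1 + (n − 1)·r) = 1.8629 / 2.1129 ≈ 0.8817

0.88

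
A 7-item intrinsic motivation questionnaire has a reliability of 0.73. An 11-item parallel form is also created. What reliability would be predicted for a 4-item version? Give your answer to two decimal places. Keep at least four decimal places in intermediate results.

0.61

Only the ratio of lengths matters: n = 4/7 = 0.5714
r_{4} = n·r / (1 + (n − 1)·r) = 0.4171 / 0.6871 ≈ 0.6070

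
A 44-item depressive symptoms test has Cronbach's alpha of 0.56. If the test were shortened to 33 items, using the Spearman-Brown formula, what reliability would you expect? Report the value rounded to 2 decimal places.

0.49

Length ratio n = 33/44 = 0.75
Apply the Spearman-Brown prophecy formula, r' = nr / [1 + (n − 1)r]:
r_new = (0.75 × 0.56) / (1 + (0.75 − 1) × 0.56)
r_new = 0.4200 / 0.8600 ≈ 0.4884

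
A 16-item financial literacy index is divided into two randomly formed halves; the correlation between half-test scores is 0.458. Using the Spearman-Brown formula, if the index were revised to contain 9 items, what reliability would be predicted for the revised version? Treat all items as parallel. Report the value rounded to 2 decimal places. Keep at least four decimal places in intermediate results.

0.49

First correct the split-half correlation to full-test reliability: r_full = 2 × 0.458 / (1 + 0.458) ≈ 0.6283
Then adjust to 9 items: n = 9/16 = 0.5625
r_new = n·r_full / (1 + (n − 1)·r_full) = 0.3534 / 0.7251 ≈ 0.4874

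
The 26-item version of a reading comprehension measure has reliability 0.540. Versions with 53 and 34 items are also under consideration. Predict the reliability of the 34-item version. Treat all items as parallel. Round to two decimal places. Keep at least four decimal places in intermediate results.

Only the ratio of lengths matters: n = 34/26 = 1.3077
r_{34} = n·r / (1 + (n − 1)·r) = 0.7062 / 1.1662 ≈ 0.6056

0.61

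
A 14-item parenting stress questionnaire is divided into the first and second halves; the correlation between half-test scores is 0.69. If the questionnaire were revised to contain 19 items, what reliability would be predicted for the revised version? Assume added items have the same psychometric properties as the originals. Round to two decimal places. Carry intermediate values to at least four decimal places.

First correct the split-half correlation to full-test reliability: r_full = 2 × 0.69 / (1 + 0.69) ≈ 0.8166
Length factor from 14 to 19 items: n = 19/14 = 1.3571
r_new = n·r_full / (1 + (n − 1)·r_full) = 1.1082 / 1.2916 ≈ 0.8580

0.86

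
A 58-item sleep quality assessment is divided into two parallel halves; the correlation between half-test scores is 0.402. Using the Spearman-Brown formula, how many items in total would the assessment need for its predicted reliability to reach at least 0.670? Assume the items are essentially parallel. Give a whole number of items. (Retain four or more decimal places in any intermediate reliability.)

88

r_full = 2(0.402)/(1 + 0.402) = 0.5735
n = r_tgt(1 − r_full) / [r_full(1 − r_tgt)] = 0.670 × 0.4265 / (0.5735 × 0.330) ≈ 1.5099
Required items = 1.5099 × 58 = 87.57, so 88 items.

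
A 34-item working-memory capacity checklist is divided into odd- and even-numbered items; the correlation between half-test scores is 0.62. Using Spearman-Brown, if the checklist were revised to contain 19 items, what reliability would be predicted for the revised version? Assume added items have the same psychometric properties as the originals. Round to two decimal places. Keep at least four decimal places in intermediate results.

First correct the split-half correlation to full-test reliability: r_full = 2 × 0.62 / (1 + 0.62) ≈ 0.7654
Then adjust to 19 items: n = 19/34 = 0.5588
r_new = n·r_full / (1 + (n − 1)·r_full) = 0.4277 / 0.6623 ≈ 0.6458

0.65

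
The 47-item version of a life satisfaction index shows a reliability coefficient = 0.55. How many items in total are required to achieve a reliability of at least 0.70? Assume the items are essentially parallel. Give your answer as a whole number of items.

Rearranging the Spearman-Brown formula for n,
n = r_target (1 − r_old) / [ r_old (1 − r_target) ]
n = 0.70(1 − 0.55) / [0.55(1 − 0.70)]
n = 0.3150 / 0.1650 ≈ 1.9091
Items needed = n × 47 = 1.9091 × 47 ≈ 89.73 → round up to 90

90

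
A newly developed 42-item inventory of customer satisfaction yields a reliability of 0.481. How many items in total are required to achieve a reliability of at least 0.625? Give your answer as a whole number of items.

Invert Spearman-Brown to solve for n:
n = r_target (1 − r_old) / [ r_old (1 − r_target) ]
n = [0.625 × 0.519] / [0.481 × 0.375]
n = 0.324375 / 0.180375 ≈ 1.7983
1.7983 × 42 = 75.53 → 76 items

76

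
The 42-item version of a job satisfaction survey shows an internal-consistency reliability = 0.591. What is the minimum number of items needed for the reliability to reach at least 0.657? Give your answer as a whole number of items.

56

Rearranging the Spearman-Brown formula for n,
n = r_target (1 − r_old) / [ r_old (1 − r_target) ]
n = 0.657 × (1 − 0.591) / [ 0.591 × (1 − 0.657) ]
n = 0.268713 / 0.202713 ≈ 1.3256
So the test needs 1.3256 × 42 ≈ 55.68 items; rounding up, 56.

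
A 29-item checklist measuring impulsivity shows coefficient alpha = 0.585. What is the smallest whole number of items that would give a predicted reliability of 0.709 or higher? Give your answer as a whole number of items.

51

n = 0.709 × (1 − 0.585) / [ 0.585 × (1 − 0.709) ]
n = 0.294235 / 0.170235 ≈ 1.7284
So the test needs 1.7284 × 29 ≈ 50.12 items; rounding up, 51.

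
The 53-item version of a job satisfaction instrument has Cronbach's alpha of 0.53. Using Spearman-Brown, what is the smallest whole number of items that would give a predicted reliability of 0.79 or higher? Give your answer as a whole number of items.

Rearranging the Spearman-Brown formula for n,
n = r_target (1 − r_old) / [ r_old (1 − r_target) ]
n = 0.79 × (1 − 0.53) / [ 0.53 × (1 − 0.79) ]
n = 0.3713 / 0.1113 ≈ 3.3360
3.3360 × 53 = 176.81 → 177 items

177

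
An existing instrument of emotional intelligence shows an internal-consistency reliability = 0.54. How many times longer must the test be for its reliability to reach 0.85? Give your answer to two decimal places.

4.83

Rearranging the Spearman-Brown formula for n,
n = r_target (1 − r_old) / [ r_old (1 − r_target) ]
n = [0.85 × 0.46] / [0.54 × 0.15]
  = 0.3910 / 0.0810 = 4.8272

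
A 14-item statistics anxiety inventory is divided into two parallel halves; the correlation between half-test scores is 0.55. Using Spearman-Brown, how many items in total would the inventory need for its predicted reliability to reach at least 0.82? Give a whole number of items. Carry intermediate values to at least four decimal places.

Corrected full-test reliability: r_full = 2 × 0.55 / (1 + 0.55) ≈ 0.7097
n = r_tgt(1 − r_full) / [r_full(1 − r_tgt)] = 0.82 × 0.2903 / (0.7097 × 0.18) ≈ 1.8634
Items = 1.8634 × 14 ≈ 26.09 → 27

27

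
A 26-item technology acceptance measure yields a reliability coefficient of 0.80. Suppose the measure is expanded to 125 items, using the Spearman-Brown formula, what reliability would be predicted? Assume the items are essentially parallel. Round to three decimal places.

Length ratio n = 125/26 = 4.8077
By Spearman-Brown, r_new = n r / (1 + (n − 1) r).
r_new = 4.8077·0.80 / [1 + (4.8077 − 1)·0.80]
     = 3.8462 / 4.0462 = 0.9506

0.951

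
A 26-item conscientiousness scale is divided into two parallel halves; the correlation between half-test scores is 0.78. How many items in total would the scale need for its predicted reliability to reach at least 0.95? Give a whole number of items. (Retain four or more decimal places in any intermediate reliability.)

70

r_full = 2(0.78)/(1 + 0.78) = 0.8764
Solve Spearman-Brown for n: n = 0.95(1 − 0.8764) / [0.8764(1 − 0.95)] = 2.6796
Required items = 2.6796 × 26 = 69.67, so 70 items.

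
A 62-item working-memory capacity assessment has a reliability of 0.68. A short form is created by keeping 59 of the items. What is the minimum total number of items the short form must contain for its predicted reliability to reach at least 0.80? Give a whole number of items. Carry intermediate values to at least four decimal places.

Short-form reliability: n = 59/62 = 0.9516; r_59 = n·r/(1+(n−1)r) ≈ 0.6691
Then solve for n' with r_old = 0.6691, r_target = 0.80: n' = 0.80(1 − 0.6691)/[0.6691(1 − 0.80)] = 1.9782
Total items = 1.9782 × 59 = 116.71, rounded up to 117.

117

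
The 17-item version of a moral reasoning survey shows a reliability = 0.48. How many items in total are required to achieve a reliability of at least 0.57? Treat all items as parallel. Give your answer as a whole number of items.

Invert Spearman-Brown to solve for n:
n = r_target (1 − r_old) / [ r_old (1 − r_target) ]
n = 0.57(1 − 0.48) / [0.48(1 − 0.57)]
  = 0.2964 / 0.2064 = 1.4360
So the test needs 1.4360 × 17 ≈ 24.41 items; rounding up, 25.

25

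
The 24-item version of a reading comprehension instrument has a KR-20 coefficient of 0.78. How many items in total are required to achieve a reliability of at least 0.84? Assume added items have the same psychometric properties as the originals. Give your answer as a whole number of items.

Spearman-Brown solved for the length factor n:
n = r*(1 − r) / [ r (1 − r*) ]
n = 0.84(1 − 0.78) / [0.78(1 − 0.84)]
  = 0.1848 / 0.1248 = 1.4808
Items needed = n × 24 = 1.4808 × 24 ≈ 35.54 → round up to 36

36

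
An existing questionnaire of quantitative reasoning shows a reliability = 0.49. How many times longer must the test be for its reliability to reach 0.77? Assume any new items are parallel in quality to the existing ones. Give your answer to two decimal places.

n = 0.77 × (1 − 0.49) / [ 0.49 × (1 − 0.77) ]
  = 0.3927 / 0.1127 = 3.4845

3.48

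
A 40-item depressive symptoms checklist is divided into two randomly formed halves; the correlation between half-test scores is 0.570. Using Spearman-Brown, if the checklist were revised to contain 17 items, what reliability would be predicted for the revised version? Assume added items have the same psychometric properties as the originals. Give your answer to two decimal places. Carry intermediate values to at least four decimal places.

Full-test reliability from the split-half r: r_full = 2(0.570)/(1 + 0.570) = 0.7261
Then adjust to 17 items: n = 17/40 = 0.4250
r_new = n·r_full / (1 + (n − 1)·r_full) = 0.3086 / 0.5825 ≈ 0.5298

0.53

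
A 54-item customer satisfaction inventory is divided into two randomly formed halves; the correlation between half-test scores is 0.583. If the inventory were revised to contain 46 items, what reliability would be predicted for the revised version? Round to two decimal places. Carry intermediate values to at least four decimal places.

First correct the split-half correlation to full-test reliability: r_full = 2 × 0.583 / (1 + 0.583) ≈ 0.7366
Then adjust to 46 items: n = 46/54 = 0.8519
r_new = n·r_full / (1 + (n − 1)·r_full) = 0.6275 / 0.8909 ≈ 0.7043

0.70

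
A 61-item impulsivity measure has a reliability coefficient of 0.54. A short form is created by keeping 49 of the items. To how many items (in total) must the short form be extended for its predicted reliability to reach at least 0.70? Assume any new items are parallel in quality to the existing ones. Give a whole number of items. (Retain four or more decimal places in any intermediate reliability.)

Short-form reliability: n = 49/61 = 0.8033; r_49 = n·r/(1+(n−1)r) ≈ 0.4853
Then solve for n' with r_old = 0.4853, r_target = 0.70: n' = 0.70(1 − 0.4853)/[0.4853(1 − 0.70)] = 2.4747
Total items = 2.4747 × 49 = 121.26, rounded up to 122.

122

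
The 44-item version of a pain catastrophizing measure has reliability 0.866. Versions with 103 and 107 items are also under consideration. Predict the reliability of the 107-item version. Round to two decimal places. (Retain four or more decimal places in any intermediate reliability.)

The 103-item form is not needed; work directly from the 44-item form with n = 107/44 = 2.4318.
r_{107} = n·r / (1 + (n − 1)·r) = 2.1059 / 2.2399 ≈ 0.9402

0.94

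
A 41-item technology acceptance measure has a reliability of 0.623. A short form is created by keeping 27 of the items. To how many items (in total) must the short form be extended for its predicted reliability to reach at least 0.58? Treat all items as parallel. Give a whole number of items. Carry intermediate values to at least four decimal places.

First, r for the 27-item form: n = 27/41 = 0.6585, so r_27 = 0.6585·0.623/(1 + (0.6585 − 1)·0.623) = 0.5211
Length factor from the short form to reach 0.58: n' = 0.58(1 − 0.5211) / [0.5211(1 − 0.58)] ≈ 1.2691
Items = 1.2691 × 27 ≈ 34.27 → 35

35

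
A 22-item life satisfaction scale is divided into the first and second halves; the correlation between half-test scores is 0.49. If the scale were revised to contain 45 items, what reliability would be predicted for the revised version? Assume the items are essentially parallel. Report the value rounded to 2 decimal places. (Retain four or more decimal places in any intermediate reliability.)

0.80

Spearman-Brown correction (n = 2): r_full = 2·0.49/(1 + 0.49) = 0.6577
Then adjust to 45 items: n = 45/22 = 2.0455
r_new = n·r_full / (1 + (n − 1)·r_full) = 1.3453 / 1.6876 ≈ 0.7972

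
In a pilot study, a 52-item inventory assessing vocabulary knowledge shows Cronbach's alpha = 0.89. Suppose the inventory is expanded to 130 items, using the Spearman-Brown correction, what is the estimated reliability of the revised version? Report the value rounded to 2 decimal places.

0.95

Length ratio n = 130/52 = 2.5
By Spearman-Brown, r_new = n r / (1 + (n − 1) r).
r_new = (2.5 × 0.89) / (1 + (2.5 − 1) × 0.89)
     = 2.2250 / 2.3350 = 0.9529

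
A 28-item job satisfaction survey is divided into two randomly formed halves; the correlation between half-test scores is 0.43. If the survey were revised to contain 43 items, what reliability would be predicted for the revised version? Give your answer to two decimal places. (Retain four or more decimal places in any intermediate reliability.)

0.70

First correct the split-half correlation to full-test reliability: r_full = 2 × 0.43 / (1 + 0.43) ≈ 0.6014
Then adjust to 43 items: n = 43/28 = 1.5357
r_new = n·r_full / (1 + (n − 1)·r_full) = 0.9236 / 1.3222 ≈ 0.6985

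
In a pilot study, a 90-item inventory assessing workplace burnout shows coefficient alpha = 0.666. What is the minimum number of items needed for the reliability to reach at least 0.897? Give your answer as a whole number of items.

394

Rearranging the Spearman-Brown formula for n,
n = r_target (1 − r_old) / [ r_old (1 − r_target) ]
n = 0.897 × (1 − 0.666) / [ 0.666 × (1 − 0.897) ]
n = 0.299598 / 0.068598 ≈ 4.3674
Items needed = n × 90 = 4.3674 × 90 ≈ 393.07 → round up to 394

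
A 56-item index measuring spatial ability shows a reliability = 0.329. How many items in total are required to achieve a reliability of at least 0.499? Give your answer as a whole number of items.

114

n = 0.499(1 − 0.329) / [0.329(1 − 0.499)]
n = 0.334829 / 0.164829 ≈ 2.0314
2.0314 × 56 = 113.76 → 114 items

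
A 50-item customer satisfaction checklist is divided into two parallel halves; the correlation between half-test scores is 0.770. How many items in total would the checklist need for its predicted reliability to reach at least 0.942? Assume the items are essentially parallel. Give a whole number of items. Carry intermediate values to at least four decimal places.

r_full = 2(0.770)/(1 + 0.770) = 0.8701
Solve Spearman-Brown for n: n = 0.942(1 − 0.8701) / [0.8701(1 − 0.942)] = 2.4247
Required items = 2.4247 × 50 = 121.23, so 122 items.

122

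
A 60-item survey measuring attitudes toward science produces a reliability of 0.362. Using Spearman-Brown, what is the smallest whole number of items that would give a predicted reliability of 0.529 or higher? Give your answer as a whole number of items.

119

n = [0.529 × 0.638] / [0.362 × 0.471]
  = 0.337502 / 0.170502 = 1.9795
So the test needs 1.9795 × 60 ≈ 118.77 items; rounding up, 119.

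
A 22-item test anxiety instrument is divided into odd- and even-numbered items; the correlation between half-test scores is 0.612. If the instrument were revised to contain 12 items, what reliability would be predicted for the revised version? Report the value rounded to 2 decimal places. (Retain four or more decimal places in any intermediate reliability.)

Spearman-Brown correction (n = 2): r_full = 2·0.612/(1 + 0.612) = 0.7593
Length factor from 22 to 12 items: n = 12/22 = 0.5455
r_new = n·r_full / (1 + (n − 1)·r_full) = 0.4142 / 0.6549 ≈ 0.6325

0.63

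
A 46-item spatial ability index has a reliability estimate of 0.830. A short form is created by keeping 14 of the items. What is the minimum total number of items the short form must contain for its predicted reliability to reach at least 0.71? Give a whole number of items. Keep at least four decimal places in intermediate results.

First, r for the 14-item form: n = 14/46 = 0.3043, so r_14 = 0.3043·0.830/(1 + (0.3043 − 1)·0.830) = 0.5977
Then solve for n' with r_old = 0.5977, r_target = 0.71: n' = 0.71(1 − 0.5977)/[0.5977(1 − 0.71)] = 1.6479
Items = 1.6479 × 14 ≈ 23.07 → 24

24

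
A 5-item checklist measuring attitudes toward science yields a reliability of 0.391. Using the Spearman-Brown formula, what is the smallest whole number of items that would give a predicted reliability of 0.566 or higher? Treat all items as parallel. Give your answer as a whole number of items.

11

n = 0.566(1 − 0.391) / [0.391(1 − 0.566)]
n = 0.344694 / 0.169694 ≈ 2.0313
So the test needs 2.0313 × 5 ≈ 10.16 items; rounding up, 11.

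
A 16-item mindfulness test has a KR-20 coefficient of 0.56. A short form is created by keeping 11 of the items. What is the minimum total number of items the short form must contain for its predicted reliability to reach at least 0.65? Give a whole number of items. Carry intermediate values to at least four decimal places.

Short-form reliability: n = 11/16 = 0.6875; r_11 = n·r/(1+(n−1)r) ≈ 0.4667
Then solve for n' with r_old = 0.4667, r_target = 0.65: n' = 0.65(1 − 0.4667)/[0.4667(1 − 0.65)] = 2.1222
Items = 2.1222 × 11 ≈ 23.34 → 24

24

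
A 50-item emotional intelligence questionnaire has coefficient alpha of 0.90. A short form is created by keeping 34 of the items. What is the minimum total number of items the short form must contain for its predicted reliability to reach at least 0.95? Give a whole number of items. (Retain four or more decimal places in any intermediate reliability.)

106

Short-form reliability: n = 34/50 = 0.6800; r_34 = n·r/(1+(n−1)r) ≈ 0.8596
Length factor from the short form to reach 0.95: n' = 0.95(1 − 0.8596) / [0.8596(1 − 0.95)] ≈ 3.1033
Total items = 3.1033 × 34 = 105.51, rounded up to 106.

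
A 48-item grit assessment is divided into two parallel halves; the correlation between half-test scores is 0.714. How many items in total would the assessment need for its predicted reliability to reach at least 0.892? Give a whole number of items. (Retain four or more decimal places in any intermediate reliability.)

80

r_full = 2(0.714)/(1 + 0.714) = 0.8331
n = r_tgt(1 − r_full) / [r_full(1 − r_tgt)] = 0.892 × 0.1669 / (0.8331 × 0.108) ≈ 1.6546
Required items = 1.6546 × 48 = 79.42, so 80 items.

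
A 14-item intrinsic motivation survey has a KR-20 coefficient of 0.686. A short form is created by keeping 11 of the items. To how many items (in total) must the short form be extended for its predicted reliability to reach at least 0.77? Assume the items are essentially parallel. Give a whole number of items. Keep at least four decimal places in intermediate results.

First, r for the 11-item form: n = 11/14 = 0.7857, so r_11 = 0.7857·0.686/(1 + (0.7857 − 1)·0.686) = 0.6319
Length factor from the short form to reach 0.77: n' = 0.77(1 − 0.6319) / [0.6319(1 − 0.77)] ≈ 1.9502
Total items = 1.9502 × 11 = 21.45, rounded up to 22.

22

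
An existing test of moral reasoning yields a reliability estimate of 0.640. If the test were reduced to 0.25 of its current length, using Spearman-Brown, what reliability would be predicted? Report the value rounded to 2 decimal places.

r_new = (0.25 × 0.640) / (1 + (0.25 − 1) × 0.640)
     = 0.1600 / 0.5200 = 0.3077

0.31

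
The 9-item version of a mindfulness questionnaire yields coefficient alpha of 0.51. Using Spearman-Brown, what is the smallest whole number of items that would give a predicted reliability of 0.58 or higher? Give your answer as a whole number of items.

Rearranging the Spearman-Brown formula for n,
n = r*(1 − r) / [ r (1 − r*) ]
n = 0.58 × (1 − 0.51) / [ 0.51 × (1 − 0.58) ]
n = 0.2842 / 0.2142 ≈ 1.3268
1.3268 × 9 = 11.94 → 12 items

12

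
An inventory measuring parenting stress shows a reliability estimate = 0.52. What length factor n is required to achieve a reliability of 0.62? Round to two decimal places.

1.51

n = 0.62 × (1 − 0.52) / [ 0.52 × (1 − 0.62) ]
  = 0.2976 / 0.1976 = 1.5061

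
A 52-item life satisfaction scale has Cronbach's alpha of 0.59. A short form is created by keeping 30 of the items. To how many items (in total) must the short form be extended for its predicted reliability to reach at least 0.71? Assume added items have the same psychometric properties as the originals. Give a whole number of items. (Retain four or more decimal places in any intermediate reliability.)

89

Short-form reliability: n = 30/52 = 0.5769; r_30 = n·r/(1+(n−1)r) ≈ 0.4536
Then solve for n' with r_old = 0.4536, r_target = 0.71: n' = 0.71(1 − 0.4536)/[0.4536(1 − 0.71)] = 2.9492
Items = 2.9492 × 30 ≈ 88.48 → 89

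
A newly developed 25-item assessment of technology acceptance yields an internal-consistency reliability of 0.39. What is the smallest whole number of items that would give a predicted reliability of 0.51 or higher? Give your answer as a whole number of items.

Spearman-Brown solved for the length factor n:
n = r_target (1 − r_old) / [ r_old (1 − r_target) ]
n = 0.51(1 − 0.39) / [0.39(1 − 0.51)]
n = 0.3111 / 0.1911 ≈ 1.6279
So the test needs 1.6279 × 25 ≈ 40.70 items; rounding up, 41.

41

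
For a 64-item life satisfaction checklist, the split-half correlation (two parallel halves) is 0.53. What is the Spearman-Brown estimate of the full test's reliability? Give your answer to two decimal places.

r_full = 2(0.53) / (1 + 0.53)
       = 1.0600 / 1.5300 = 0.6928

0.69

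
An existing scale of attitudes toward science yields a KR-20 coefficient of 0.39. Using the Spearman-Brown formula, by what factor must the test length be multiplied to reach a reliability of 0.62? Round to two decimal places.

Spearman-Brown solved for the length factor n:
n = r_target (1 − r_old) / [ r_old (1 − r_target) ]
n = 0.62 × (1 − 0.39) / [ 0.39 × (1 − 0.62) ]
n = 0.3782 / 0.1482 ≈ 2.5520

2.55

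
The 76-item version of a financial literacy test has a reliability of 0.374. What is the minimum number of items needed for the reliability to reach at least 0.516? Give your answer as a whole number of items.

136

n = 0.516(1 − 0.374) / [0.374(1 − 0.516)]
  = 0.323016 / 0.181016 = 1.7845
1.7845 × 76 = 135.62 → 136 items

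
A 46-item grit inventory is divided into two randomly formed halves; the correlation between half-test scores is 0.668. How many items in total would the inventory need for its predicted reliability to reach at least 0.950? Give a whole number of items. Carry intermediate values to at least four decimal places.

Corrected full-test reliability: r_full = 2 × 0.668 / (1 + 0.668) ≈ 0.8010
n = r_tgt(1 − r_full) / [r_full(1 − r_tgt)] = 0.950 × 0.1990 / (0.8010 × 0.050) ≈ 4.7203
Required items = 4.7203 × 46 = 217.13, so 218 items.

218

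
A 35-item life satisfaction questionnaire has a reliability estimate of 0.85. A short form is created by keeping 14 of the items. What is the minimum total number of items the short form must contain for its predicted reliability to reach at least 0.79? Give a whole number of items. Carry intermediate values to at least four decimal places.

First, r for the 14-item form: n = 14/35 = 0.4000, so r_14 = 0.4000·0.85/(1 + (0.4000 − 1)·0.85) = 0.6939
Length factor from the short form to reach 0.79: n' = 0.79(1 − 0.6939) / [0.6939(1 − 0.79)] ≈ 1.6595
Total items = 1.6595 × 14 = 23.23, rounded up to 24.

24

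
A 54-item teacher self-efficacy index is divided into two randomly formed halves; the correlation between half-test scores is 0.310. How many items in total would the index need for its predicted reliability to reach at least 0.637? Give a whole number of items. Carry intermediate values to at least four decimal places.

r_full = 2(0.310)/(1 + 0.310) = 0.4733
n = r_tgt(1 − r_full) / [r_full(1 − r_tgt)] = 0.637 × 0.5267 / (0.4733 × 0.363) ≈ 1.9528
Items = 1.9528 × 54 ≈ 105.45 → 106

106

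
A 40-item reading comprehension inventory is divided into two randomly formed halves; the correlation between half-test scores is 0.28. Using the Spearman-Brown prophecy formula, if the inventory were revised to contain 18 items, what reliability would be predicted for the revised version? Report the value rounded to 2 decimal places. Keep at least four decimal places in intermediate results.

0.26

Spearman-Brown correction (n = 2): r_full = 2·0.28/(1 + 0.28) = 0.4375
Then adjust to 18 items: n = 18/40 = 0.4500
r_new = n·r_full / (1 + (n − 1)·r_full) = 0.1969 / 0.7594 ≈ 0.2593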